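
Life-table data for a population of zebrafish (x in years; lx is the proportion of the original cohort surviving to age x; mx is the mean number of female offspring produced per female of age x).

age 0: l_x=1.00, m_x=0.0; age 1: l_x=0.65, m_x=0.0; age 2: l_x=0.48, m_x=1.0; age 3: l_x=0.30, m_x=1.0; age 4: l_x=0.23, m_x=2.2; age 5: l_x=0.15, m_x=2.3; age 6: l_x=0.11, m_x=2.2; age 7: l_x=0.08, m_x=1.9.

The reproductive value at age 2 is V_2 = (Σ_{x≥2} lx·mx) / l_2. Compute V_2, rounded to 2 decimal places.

lx·mx for x ≥ 2: 0.48, 0.3, 0.506, 0.345, 0.242, 0.152 → sum = 2.025
V_2 = 2.025 / l_2 = 2.025 / 0.48 = 4.21875 → 4.22

4.22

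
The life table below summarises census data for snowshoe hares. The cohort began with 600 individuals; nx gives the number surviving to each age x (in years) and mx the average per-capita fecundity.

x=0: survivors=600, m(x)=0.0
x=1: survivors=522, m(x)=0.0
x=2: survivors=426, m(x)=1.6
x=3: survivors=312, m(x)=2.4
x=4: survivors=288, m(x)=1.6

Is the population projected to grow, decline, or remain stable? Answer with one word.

growing

lx = nx/n0 = nx/600: 1, 0.87, 0.71, 0.52, 0.48
R0 = Σ lx·mx = 0 + 0 + 1.136 + 1.248 + 0.768 = 3.152
R0 > 1, so the population is growing.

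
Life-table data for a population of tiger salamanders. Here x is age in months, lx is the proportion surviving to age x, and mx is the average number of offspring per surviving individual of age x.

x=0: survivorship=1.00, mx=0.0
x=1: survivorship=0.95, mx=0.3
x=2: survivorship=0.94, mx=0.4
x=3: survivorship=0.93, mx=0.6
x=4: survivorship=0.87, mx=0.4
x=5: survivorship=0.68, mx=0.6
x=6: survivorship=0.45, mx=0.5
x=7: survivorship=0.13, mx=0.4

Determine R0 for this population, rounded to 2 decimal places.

lx·mx by age: 0, 0.285, 0.376, 0.558, 0.348, 0.408, 0.225, 0.052
R0 = Σ lx·mx = 2.252 → 2.25

2.25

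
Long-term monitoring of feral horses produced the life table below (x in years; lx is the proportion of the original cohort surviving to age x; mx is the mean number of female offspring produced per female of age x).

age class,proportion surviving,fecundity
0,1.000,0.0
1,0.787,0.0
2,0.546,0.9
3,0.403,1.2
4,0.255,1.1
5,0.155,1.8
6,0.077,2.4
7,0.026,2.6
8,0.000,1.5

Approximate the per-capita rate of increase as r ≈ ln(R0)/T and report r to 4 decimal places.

0.1588

R0 = Σ lx·mx = 0 + 0 + 0.4914 + 0.4836 + 0.2805 + 0.279 + 0.1848 + 0.0676 + 0 = 1.7869
Σ x·lx·mx = 6.5326; T = 6.5326/1.7869 = 3.65583…
r ≈ ln(R0)/T = ln(1.7869)/3.65583… = 0.158783… → 0.1588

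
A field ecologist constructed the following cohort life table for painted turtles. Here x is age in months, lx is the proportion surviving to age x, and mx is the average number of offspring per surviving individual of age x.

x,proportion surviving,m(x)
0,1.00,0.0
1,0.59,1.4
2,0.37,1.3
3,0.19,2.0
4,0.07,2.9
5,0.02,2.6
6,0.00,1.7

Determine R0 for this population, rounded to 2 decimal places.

1.94

lx·mx by age: 0, 0.826, 0.481, 0.38, 0.203, 0.052, 0
R0 = Σ lx·mx = 1.942 → 1.94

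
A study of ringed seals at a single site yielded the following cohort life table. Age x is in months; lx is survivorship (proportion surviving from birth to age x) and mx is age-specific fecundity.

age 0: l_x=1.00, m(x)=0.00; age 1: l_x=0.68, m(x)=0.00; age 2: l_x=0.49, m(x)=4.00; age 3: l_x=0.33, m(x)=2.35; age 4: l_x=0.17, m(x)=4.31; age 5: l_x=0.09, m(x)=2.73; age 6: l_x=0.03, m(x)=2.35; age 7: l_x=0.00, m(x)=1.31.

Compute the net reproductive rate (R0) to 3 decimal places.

lx·mx by age: 0, 0, 1.96, 0.7755, 0.7327, 0.2457, 0.0705, 0
R0 = Σ lx·mx = 3.7844 → 3.784

3.784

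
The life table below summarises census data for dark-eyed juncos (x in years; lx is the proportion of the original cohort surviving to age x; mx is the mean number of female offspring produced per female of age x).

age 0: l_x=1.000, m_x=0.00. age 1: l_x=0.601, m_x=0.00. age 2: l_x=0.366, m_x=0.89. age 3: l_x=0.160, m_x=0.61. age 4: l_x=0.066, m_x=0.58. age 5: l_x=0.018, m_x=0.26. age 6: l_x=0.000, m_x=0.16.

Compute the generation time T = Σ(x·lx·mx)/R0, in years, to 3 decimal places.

2.404

lx·mx: 0, 0, 0.32574, 0.0976, 0.03828, 0.00468, 0 → R0 = 0.4663
x·lx·mx: 0, 0, 0.65148, 0.2928, 0.15312, 0.0234, 0 → Σ = 1.1208
T = 1.1208 / 0.4663 = 2.403603… → 2.404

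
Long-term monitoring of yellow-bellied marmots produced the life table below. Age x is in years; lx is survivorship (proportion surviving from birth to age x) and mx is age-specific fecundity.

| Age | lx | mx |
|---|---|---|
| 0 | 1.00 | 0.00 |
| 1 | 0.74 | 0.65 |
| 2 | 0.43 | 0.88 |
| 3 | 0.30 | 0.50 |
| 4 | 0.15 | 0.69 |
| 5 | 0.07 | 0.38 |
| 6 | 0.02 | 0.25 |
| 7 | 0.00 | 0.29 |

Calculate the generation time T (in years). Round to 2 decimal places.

lx·mx: 0, 0.481, 0.3784, 0.15, 0.1035, 0.0266, 0.005, 0 → R0 = 1.1445
x·lx·mx: 0, 0.481, 0.7568, 0.45, 0.414, 0.133, 0.03, 0 → Σ = 2.2648
T = 2.2648 / 1.1445 = 1.978855… → 1.98

1.98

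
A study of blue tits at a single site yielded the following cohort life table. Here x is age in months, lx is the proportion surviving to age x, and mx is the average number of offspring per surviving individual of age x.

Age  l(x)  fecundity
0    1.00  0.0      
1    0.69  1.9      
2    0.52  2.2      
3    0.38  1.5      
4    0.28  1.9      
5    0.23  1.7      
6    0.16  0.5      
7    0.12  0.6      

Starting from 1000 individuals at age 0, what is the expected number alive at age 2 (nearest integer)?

520

Expected survivors = N0 · l_2 = 1000 × 0.52 = 520 → 520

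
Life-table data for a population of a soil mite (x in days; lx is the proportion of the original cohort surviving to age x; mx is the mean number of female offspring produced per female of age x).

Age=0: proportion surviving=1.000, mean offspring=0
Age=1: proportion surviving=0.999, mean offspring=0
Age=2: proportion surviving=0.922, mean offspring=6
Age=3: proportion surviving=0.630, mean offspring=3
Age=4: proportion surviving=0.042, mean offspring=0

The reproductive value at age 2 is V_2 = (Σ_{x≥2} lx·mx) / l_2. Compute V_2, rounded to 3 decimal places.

lx·mx for x ≥ 2: 5.532, 1.89, 0 → sum = 7.422
V_2 = 7.422 / l_2 = 7.422 / 0.922 = 8.049892… → 8.050

8.050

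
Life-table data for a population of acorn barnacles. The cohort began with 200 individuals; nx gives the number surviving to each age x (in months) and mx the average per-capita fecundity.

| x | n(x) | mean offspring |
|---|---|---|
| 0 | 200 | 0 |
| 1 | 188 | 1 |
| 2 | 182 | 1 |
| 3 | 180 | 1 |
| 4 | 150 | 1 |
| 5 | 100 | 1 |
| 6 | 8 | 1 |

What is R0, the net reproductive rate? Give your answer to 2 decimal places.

4.04

lx = nx/n0 = nx/200: 1, 0.94, 0.91, 0.9, 0.75, 0.5, 0.04
lx·mx by age: 0, 0.94, 0.91, 0.9, 0.75, 0.5, 0.04
R0 = Σ lx·mx = 4.04 → 4.04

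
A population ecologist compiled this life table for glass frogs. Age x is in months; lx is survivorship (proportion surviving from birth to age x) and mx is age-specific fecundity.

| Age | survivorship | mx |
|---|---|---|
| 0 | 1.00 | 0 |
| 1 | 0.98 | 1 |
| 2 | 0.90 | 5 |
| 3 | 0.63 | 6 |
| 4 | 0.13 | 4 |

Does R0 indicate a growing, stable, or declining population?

R0 = Σ lx·mx = 0 + 0.98 + 4.5 + 3.78 + 0.52 = 9.78
R0 > 1, so the population is growing.

growing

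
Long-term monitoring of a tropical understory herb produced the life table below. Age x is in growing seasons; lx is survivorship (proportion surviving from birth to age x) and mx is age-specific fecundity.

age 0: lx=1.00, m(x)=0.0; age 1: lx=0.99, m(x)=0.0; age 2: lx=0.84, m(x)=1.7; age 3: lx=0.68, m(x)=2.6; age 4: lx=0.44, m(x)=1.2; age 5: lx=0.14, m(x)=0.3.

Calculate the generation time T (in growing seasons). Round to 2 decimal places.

lx·mx: 0, 0, 1.428, 1.768, 0.528, 0.042 → R0 = 3.766
x·lx·mx: 0, 0, 2.856, 5.304, 2.112, 0.21 → Σ = 10.482
T = 10.482 / 3.766 = 2.783324… → 2.78

2.78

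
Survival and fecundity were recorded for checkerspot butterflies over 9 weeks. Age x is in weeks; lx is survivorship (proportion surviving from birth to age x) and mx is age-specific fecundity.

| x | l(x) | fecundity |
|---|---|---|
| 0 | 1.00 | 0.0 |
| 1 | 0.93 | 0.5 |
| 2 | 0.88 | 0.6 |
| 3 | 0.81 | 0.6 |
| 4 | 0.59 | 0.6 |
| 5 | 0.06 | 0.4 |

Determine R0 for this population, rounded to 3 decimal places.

lx·mx by age: 0, 0.465, 0.528, 0.486, 0.354, 0.024
R0 = Σ lx·mx = 1.857 → 1.857

1.857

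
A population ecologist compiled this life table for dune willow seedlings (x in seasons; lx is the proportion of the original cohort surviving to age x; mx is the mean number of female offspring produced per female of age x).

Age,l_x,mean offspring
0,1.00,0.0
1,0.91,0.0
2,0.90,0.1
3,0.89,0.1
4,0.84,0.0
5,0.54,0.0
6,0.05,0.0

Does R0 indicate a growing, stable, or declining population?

declining

R0 = Σ lx·mx = 0 + 0 + 0.09 + 0.089 + 0 + 0 + 0 = 0.179
R0 < 1, so the population is declining.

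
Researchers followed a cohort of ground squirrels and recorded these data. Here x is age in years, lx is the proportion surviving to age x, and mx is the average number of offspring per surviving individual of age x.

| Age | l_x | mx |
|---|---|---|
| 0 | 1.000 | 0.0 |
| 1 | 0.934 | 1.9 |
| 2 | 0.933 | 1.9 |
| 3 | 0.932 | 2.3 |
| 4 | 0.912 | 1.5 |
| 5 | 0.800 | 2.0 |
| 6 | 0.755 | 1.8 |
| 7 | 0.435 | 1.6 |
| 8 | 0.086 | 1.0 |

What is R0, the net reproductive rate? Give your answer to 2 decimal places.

10.80

lx·mx by age: 0, 1.7746, 1.7727, 2.1436, 1.368, 1.6, 1.359, 0.696, 0.086
R0 = Σ lx·mx = 10.7999 → 10.80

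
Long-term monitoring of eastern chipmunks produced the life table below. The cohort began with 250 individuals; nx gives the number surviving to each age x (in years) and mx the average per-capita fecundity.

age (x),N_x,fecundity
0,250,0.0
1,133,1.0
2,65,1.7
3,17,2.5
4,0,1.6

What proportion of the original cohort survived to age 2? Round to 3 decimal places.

0.260

l_2 = n_2/n_0 = 65/250 = 0.26 → 0.260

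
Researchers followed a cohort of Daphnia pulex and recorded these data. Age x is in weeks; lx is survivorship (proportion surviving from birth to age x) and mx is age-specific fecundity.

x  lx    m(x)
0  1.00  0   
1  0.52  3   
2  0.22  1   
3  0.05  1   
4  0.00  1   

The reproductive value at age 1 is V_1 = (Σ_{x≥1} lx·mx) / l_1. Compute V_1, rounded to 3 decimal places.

3.519

lx·mx for x ≥ 1: 1.56, 0.22, 0.05, 0 → sum = 1.83
V_1 = 1.83 / l_1 = 1.83 / 0.52 = 3.519231… → 3.519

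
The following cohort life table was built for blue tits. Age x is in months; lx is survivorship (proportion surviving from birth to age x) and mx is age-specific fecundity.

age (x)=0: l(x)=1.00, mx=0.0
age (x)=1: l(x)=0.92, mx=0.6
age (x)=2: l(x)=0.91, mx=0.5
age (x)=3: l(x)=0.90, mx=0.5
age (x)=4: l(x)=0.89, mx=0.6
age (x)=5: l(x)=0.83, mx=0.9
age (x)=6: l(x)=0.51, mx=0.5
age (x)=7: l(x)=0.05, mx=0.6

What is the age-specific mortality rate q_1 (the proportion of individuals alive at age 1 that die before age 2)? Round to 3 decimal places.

q_1 = (l_1 − l_2) / l_1 = (0.92 − 0.91) / 0.92
     = 0.01 / 0.92 = 0.01087… → 0.011

0.011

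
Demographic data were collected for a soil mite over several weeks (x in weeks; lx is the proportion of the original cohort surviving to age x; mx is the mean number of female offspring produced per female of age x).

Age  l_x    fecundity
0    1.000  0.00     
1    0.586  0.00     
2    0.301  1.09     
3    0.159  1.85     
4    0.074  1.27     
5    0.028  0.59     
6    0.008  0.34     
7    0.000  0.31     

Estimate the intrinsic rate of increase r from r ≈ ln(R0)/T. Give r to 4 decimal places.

R0 = Σ lx·mx = 0 + 0 + 0.32809 + 0.29415 + 0.09398 + 0.01652 + 0.00272 + 0 = 0.73546
Σ x·lx·mx = 2.01347; T = 2.01347/0.73546 = 2.7377…
r ≈ ln(R0)/T = ln(0.73546)/2.7377… = -0.112233… → -0.1122

-0.1122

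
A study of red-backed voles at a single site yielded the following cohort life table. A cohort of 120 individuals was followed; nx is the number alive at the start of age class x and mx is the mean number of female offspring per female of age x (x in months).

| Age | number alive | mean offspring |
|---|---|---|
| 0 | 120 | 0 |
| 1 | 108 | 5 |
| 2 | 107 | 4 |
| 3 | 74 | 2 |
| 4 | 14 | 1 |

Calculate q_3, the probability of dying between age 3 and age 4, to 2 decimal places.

0.81

lx = nx/n0 = nx/120: 1, 0.9, 0.89167…, 0.61667…, 0.11667…
q_3 = (l_3 − l_4) / l_3 = (0.616667… − 0.116667…) / 0.616667…
     = 0.5… / 0.616667… = 0.810811… → 0.81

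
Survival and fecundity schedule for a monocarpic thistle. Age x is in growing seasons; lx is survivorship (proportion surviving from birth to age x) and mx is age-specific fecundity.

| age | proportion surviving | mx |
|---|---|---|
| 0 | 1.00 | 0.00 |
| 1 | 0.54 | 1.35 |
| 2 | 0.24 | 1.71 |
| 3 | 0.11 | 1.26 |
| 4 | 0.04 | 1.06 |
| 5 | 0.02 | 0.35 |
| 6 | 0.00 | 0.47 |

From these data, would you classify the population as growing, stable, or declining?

growing

R0 = Σ lx·mx = 0 + 0.729 + 0.4104 + 0.1386 + 0.0424 + 0.007 + 0 = 1.3274
R0 > 1, so the population is growing.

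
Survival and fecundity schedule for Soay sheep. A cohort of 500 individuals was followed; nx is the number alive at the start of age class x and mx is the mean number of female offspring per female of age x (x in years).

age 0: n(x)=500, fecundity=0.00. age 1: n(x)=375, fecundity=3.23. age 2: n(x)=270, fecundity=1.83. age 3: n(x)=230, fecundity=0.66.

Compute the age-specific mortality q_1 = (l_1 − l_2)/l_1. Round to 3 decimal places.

lx = nx/n0 = nx/500: 1, 0.75, 0.54, 0.46
q_1 = (l_1 − l_2) / l_1 = (0.75 − 0.54) / 0.75
     = 0.21 / 0.75 = 0.28 → 0.280

0.280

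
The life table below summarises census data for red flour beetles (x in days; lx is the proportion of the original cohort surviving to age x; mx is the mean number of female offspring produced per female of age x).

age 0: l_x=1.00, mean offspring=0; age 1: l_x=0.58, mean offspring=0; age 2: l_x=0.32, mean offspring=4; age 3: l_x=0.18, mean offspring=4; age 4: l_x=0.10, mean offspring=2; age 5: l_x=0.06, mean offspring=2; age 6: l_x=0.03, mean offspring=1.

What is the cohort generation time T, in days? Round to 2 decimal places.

lx·mx: 0, 0, 1.28, 0.72, 0.2, 0.12, 0.03 → R0 = 2.35
x·lx·mx: 0, 0, 2.56, 2.16, 0.8, 0.6, 0.18 → Σ = 6.3
T = 6.3 / 2.35 = 2.680851… → 2.68

2.68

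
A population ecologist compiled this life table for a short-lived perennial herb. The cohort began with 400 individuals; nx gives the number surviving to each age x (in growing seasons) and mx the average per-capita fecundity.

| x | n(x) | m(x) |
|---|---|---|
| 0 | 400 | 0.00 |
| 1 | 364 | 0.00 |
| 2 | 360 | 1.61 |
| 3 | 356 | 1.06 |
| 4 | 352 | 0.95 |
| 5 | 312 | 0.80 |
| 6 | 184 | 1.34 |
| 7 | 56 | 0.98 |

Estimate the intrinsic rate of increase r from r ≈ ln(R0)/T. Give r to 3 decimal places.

0.417

lx = nx/n0 = nx/400: 1, 0.91, 0.9, 0.89, 0.88, 0.78, 0.46, 0.14
R0 = Σ lx·mx = 0 + 0 + 1.449 + 0.9434 + 0.836 + 0.624 + 0.6164 + 0.1372 = 4.606
Σ x·lx·mx = 16.851; T = 16.851/4.606 = 3.65849…
r ≈ ln(R0)/T = ln(4.606)/3.65849… = 0.41748… → 0.417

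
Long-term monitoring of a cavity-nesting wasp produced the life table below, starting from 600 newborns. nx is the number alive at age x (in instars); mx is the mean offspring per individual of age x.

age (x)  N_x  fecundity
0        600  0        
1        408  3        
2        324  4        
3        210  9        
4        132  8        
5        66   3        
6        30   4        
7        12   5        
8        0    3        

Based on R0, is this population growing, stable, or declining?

lx = nx/n0 = nx/600: 1, 0.68, 0.54, 0.35, 0.22, 0.11, 0.05, 0.02, 0
R0 = Σ lx·mx = 0 + 2.04 + 2.16 + 3.15 + 1.76 + 0.33 + 0.2 + 0.1 + 0 = 9.74
R0 > 1, so the population is growing.

growing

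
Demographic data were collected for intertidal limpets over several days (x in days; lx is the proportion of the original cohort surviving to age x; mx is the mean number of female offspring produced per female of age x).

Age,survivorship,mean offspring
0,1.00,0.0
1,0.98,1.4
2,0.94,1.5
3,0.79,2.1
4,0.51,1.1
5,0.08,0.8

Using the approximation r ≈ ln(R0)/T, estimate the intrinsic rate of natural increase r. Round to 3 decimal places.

R0 = Σ lx·mx = 0 + 1.372 + 1.41 + 1.659 + 0.561 + 0.064 = 5.066
Σ x·lx·mx = 11.733; T = 11.733/5.066 = 2.31603…
r ≈ ln(R0)/T = ln(5.066)/2.31603… = 0.70057… → 0.701

0.701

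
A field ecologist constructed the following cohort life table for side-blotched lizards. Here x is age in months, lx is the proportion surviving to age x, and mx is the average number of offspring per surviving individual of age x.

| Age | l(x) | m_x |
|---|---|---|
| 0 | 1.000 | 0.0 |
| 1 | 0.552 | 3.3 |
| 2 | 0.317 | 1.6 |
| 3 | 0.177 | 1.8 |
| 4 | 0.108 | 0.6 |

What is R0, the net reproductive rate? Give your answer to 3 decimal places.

lx·mx by age: 0, 1.8216, 0.5072, 0.3186, 0.0648
R0 = Σ lx·mx = 2.7122 → 2.712

2.712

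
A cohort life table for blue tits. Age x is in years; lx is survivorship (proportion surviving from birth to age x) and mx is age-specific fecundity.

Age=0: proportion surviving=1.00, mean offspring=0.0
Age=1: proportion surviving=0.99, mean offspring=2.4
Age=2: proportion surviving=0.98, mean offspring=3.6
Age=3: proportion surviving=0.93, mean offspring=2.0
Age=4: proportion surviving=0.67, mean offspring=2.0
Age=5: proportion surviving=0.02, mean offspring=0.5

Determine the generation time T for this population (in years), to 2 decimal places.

2.24

lx·mx: 0, 2.376, 3.528, 1.86, 1.34, 0.01 → R0 = 9.114
x·lx·mx: 0, 2.376, 7.056, 5.58, 5.36, 0.05 → Σ = 20.422
T = 20.422 / 9.114 = 2.240729… → 2.24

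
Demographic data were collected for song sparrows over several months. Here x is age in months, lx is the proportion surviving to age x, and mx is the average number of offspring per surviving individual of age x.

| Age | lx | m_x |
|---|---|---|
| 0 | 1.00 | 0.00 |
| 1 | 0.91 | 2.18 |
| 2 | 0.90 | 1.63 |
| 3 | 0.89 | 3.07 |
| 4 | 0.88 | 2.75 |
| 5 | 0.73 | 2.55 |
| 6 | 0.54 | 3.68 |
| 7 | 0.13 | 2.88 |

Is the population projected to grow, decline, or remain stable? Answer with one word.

growing

R0 = Σ lx·mx = 0 + 1.9838 + 1.467 + 2.7323 + 2.42 + 1.8615 + 1.9872 + 0.3744 = 12.8262
R0 > 1, so the population is growing.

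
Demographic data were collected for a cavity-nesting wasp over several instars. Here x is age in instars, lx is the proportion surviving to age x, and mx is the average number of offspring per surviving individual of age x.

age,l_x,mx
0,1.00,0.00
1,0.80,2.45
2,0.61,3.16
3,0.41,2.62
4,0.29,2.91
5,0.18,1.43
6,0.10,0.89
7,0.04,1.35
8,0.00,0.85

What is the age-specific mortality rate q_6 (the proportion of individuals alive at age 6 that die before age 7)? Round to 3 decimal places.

0.600

q_6 = (l_6 − l_7) / l_6 = (0.1 − 0.04) / 0.1
     = 0.06 / 0.1 = 0.6 → 0.600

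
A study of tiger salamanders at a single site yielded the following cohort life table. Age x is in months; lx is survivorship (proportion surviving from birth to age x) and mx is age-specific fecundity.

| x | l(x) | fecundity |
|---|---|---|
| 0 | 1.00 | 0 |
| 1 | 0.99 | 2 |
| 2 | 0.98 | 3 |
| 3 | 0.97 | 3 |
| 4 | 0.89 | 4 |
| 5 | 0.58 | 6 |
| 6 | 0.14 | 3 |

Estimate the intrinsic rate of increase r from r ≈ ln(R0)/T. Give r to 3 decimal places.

R0 = Σ lx·mx = 0 + 1.98 + 2.94 + 2.91 + 3.56 + 3.48 + 0.42 = 15.29
Σ x·lx·mx = 50.75; T = 50.75/15.29 = 3.31916…
r ≈ ln(R0)/T = ln(15.29)/3.31916… = 0.82165… → 0.822

0.822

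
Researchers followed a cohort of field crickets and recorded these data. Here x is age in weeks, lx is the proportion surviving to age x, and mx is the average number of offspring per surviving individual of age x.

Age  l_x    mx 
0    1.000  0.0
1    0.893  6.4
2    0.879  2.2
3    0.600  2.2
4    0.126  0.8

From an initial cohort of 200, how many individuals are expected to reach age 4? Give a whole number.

25

Expected survivors = N0 · l_4 = 200 × 0.126 = 25.2 → 25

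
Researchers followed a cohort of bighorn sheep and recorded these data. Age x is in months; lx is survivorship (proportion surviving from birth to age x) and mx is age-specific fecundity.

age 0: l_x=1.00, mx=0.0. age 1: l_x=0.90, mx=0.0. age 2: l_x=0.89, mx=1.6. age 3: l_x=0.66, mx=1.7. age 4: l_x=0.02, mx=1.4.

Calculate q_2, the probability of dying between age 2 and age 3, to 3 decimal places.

q_2 = (l_2 − l_3) / l_2 = (0.89 − 0.66) / 0.89
     = 0.23 / 0.89 = 0.258427… → 0.258

0.258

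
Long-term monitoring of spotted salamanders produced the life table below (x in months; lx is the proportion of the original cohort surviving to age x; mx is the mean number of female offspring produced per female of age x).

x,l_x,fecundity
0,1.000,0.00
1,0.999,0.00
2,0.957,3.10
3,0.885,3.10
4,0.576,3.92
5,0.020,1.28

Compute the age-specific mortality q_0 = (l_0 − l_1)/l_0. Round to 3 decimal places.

q_0 = (l_0 − l_1) / l_0 = (1 − 0.999) / 1
     = 0.001 / 1 = 0.001 → 0.001

0.001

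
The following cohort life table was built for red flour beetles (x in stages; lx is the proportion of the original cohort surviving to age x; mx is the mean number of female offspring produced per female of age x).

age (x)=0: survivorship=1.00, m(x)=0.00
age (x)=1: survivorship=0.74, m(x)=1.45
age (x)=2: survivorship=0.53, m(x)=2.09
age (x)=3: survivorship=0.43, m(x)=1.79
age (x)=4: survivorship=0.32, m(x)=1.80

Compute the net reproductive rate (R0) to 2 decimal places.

3.53

lx·mx by age: 0, 1.073, 1.1077, 0.7697, 0.576
R0 = Σ lx·mx = 3.5264 → 3.53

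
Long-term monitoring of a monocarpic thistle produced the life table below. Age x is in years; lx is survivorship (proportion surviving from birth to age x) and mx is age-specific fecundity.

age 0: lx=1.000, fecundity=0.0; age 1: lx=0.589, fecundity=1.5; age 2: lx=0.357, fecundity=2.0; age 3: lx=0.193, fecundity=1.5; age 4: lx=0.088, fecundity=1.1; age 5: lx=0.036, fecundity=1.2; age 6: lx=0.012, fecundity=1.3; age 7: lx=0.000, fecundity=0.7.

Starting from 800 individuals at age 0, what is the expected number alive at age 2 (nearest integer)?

Expected survivors = N0 · l_2 = 800 × 0.357 = 285.6 → 286

286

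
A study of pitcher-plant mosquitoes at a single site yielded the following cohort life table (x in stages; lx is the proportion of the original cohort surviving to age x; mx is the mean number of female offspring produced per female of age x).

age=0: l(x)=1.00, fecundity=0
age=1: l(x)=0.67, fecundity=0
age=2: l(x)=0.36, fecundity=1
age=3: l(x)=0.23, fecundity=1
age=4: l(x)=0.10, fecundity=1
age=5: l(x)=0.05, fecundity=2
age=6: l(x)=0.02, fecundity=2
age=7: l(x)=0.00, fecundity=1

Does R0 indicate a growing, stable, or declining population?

R0 = Σ lx·mx = 0 + 0 + 0.36 + 0.23 + 0.1 + 0.1 + 0.04 + 0 = 0.83
R0 < 1, so the population is declining.

declining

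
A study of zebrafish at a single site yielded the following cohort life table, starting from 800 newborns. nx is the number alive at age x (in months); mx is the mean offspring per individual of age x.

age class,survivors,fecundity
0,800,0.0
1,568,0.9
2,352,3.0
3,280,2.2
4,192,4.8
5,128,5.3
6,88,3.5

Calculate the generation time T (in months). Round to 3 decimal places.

3.275

lx = nx/n0 = nx/800: 1, 0.71, 0.44, 0.35, 0.24, 0.16, 0.11
lx·mx: 0, 0.639, 1.32, 0.77, 1.152, 0.848, 0.385 → R0 = 5.114
x·lx·mx: 0, 0.639, 2.64, 2.31, 4.608, 4.24, 2.31 → Σ = 16.747
T = 16.747 / 5.114 = 3.274736… → 3.275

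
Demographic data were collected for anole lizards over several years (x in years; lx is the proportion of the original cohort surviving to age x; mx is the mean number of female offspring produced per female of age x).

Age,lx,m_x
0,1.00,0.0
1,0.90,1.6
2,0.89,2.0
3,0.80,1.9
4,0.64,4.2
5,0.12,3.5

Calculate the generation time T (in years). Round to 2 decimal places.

2.86

lx·mx: 0, 1.44, 1.78, 1.52, 2.688, 0.42 → R0 = 7.848
x·lx·mx: 0, 1.44, 3.56, 4.56, 10.752, 2.1 → Σ = 22.412
T = 22.412 / 7.848 = 2.855759… → 2.86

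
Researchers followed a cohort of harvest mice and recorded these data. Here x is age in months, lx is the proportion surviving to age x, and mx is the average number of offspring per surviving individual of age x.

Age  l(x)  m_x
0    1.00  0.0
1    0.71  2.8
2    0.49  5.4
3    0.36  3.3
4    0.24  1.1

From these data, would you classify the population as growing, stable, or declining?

R0 = Σ lx·mx = 0 + 1.988 + 2.646 + 1.188 + 0.264 = 6.086
R0 > 1, so the population is growing.

growing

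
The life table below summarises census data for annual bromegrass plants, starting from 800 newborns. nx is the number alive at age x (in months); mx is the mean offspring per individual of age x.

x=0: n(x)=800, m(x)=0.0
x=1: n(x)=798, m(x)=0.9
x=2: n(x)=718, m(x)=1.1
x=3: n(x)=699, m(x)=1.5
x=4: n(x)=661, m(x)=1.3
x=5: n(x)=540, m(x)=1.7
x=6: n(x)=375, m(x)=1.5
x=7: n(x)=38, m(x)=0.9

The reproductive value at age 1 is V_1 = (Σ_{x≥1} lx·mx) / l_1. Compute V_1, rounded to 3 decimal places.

lx = nx/n0 = nx/800: 1, 0.9975, 0.8975, 0.87375, 0.82625, 0.675, 0.46875, 0.0475
lx·mx for x ≥ 1: 0.89775, 0.98725, 1.310625, 1.074125, 1.1475, 0.703125, 0.04275 → sum = 6.163125
V_1 = 6.163125 / l_1 = 6.163125 / 0.9975 = 6.178571… → 6.179

6.179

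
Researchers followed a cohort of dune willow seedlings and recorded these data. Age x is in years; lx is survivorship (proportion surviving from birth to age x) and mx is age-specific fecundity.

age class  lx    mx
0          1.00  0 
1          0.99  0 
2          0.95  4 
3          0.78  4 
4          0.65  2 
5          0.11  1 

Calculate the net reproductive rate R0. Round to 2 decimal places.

lx·mx by age: 0, 0, 3.8, 3.12, 1.3, 0.11
R0 = Σ lx·mx = 8.33 → 8.33

8.33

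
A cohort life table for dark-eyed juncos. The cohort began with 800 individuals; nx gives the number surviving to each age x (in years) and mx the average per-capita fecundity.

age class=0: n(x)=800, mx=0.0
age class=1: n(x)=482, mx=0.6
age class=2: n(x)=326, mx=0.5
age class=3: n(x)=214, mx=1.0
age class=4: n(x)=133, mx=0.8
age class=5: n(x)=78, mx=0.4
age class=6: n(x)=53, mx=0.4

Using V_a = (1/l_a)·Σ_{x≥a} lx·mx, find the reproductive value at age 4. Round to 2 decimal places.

1.19

lx = nx/n0 = nx/800: 1, 0.6025, 0.4075, 0.2675, 0.16625, 0.0975, 0.06625
lx·mx for x ≥ 4: 0.133, 0.039, 0.0265 → sum = 0.1985
V_4 = 0.1985 / l_4 = 0.1985 / 0.16625 = 1.193985… → 1.19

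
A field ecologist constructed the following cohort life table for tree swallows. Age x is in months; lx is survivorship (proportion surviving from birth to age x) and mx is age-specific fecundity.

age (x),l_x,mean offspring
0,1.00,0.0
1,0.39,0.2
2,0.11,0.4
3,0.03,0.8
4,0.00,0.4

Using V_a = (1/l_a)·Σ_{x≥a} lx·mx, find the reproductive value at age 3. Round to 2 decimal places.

lx·mx for x ≥ 3: 0.024, 0 → sum = 0.024
V_3 = 0.024 / l_3 = 0.024 / 0.03 = 0.8 → 0.80

0.80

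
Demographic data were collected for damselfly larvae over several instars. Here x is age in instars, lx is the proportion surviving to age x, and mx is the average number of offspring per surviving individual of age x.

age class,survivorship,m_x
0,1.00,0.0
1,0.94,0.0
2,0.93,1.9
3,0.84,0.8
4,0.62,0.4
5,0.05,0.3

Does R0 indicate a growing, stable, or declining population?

growing

R0 = Σ lx·mx = 0 + 0 + 1.767 + 0.672 + 0.248 + 0.015 = 2.702
R0 > 1, so the population is growing.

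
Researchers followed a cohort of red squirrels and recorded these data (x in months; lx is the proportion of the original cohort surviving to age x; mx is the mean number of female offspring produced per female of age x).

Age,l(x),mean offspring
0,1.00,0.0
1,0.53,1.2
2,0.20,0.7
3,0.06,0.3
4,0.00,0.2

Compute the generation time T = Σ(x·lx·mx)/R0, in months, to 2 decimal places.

1.22

lx·mx: 0, 0.636, 0.14, 0.018, 0 → R0 = 0.794
x·lx·mx: 0, 0.636, 0.28, 0.054, 0 → Σ = 0.97
T = 0.97 / 0.794 = 1.221662… → 1.22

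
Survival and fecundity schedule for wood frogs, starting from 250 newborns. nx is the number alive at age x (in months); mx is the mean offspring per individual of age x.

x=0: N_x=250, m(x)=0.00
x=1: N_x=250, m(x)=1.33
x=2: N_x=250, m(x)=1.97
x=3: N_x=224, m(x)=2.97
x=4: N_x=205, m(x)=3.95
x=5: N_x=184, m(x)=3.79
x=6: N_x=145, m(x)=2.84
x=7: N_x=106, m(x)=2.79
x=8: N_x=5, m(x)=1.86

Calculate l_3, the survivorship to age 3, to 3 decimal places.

l_3 = n_3/n_0 = 224/250 = 0.896 → 0.896

0.896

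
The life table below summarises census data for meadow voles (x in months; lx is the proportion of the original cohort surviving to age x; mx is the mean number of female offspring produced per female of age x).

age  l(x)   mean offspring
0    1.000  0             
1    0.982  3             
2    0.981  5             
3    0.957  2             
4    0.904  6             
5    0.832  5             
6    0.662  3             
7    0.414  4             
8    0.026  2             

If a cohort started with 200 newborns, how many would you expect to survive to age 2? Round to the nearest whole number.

Expected survivors = N0 · l_2 = 200 × 0.981 = 196.2 → 196

196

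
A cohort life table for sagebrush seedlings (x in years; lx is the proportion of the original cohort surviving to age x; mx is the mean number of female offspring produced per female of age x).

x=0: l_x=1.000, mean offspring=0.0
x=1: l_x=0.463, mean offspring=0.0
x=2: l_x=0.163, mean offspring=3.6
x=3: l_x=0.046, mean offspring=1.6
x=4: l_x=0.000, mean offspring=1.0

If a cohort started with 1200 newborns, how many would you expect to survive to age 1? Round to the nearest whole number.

556

Expected survivors = N0 · l_1 = 1200 × 0.463 = 555.6 → 556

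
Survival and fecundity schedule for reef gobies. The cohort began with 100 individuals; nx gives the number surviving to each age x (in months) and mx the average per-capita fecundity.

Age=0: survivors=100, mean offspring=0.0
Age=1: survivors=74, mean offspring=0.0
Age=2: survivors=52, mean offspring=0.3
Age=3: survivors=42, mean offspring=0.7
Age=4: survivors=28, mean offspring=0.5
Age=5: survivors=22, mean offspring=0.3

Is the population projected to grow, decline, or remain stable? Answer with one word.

lx = nx/n0 = nx/100: 1, 0.74, 0.52, 0.42, 0.28, 0.22
R0 = Σ lx·mx = 0 + 0 + 0.156 + 0.294 + 0.14 + 0.066 = 0.656
R0 < 1, so the population is declining.

declining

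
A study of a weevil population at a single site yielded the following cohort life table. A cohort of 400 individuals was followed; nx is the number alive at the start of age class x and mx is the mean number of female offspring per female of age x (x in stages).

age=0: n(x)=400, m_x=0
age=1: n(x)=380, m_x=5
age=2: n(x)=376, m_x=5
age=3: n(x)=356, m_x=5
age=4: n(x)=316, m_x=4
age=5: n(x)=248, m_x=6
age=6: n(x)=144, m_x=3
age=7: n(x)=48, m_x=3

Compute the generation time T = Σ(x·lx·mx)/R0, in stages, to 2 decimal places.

lx = nx/n0 = nx/400: 1, 0.95, 0.94, 0.89, 0.79, 0.62, 0.36, 0.12
lx·mx: 0, 4.75, 4.7, 4.45, 3.16, 3.72, 1.08, 0.36 → R0 = 22.22
x·lx·mx: 0, 4.75, 9.4, 13.35, 12.64, 18.6, 6.48, 2.52 → Σ = 67.74
T = 67.74 / 22.22 = 3.048605… → 3.05

3.05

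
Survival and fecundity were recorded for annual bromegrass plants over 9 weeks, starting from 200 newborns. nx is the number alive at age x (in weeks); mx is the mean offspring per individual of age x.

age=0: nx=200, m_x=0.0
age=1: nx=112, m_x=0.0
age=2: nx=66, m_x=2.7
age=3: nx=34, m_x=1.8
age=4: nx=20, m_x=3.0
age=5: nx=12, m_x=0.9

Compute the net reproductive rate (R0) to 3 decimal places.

lx = nx/n0 = nx/200: 1, 0.56, 0.33, 0.17, 0.1, 0.06
lx·mx by age: 0, 0, 0.891, 0.306, 0.3, 0.054
R0 = Σ lx·mx = 1.551 → 1.551

1.551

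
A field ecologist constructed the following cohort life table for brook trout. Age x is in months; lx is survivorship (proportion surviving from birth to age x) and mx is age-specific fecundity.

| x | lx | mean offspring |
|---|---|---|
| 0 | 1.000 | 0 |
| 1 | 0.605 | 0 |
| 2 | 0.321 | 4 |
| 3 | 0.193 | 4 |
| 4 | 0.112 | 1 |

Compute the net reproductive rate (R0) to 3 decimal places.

2.168

lx·mx by age: 0, 0, 1.284, 0.772, 0.112
R0 = Σ lx·mx = 2.168 → 2.168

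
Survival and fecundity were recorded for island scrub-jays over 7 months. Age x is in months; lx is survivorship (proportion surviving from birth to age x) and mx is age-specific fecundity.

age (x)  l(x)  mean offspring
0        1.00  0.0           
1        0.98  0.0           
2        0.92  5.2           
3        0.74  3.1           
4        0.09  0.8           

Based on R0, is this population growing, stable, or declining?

R0 = Σ lx·mx = 0 + 0 + 4.784 + 2.294 + 0.072 = 7.15
R0 > 1, so the population is growing.

growing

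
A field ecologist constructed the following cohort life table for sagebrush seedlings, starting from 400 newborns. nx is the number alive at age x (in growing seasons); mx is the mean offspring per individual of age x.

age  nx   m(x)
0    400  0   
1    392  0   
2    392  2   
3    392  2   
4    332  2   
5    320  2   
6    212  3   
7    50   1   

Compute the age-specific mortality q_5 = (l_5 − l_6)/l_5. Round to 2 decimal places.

lx = nx/n0 = nx/400: 1, 0.98, 0.98, 0.98, 0.83, 0.8, 0.53, 0.125
q_5 = (l_5 − l_6) / l_5 = (0.8 − 0.53) / 0.8
     = 0.27 / 0.8 = 0.3375 → 0.34

0.34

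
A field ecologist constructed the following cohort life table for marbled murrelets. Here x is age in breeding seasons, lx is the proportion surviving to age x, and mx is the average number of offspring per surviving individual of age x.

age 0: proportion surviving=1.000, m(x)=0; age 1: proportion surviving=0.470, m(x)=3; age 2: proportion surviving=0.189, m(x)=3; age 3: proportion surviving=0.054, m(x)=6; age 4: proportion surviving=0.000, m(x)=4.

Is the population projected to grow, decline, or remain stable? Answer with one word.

R0 = Σ lx·mx = 0 + 1.41 + 0.567 + 0.324 + 0 = 2.301
R0 > 1, so the population is growing.

growing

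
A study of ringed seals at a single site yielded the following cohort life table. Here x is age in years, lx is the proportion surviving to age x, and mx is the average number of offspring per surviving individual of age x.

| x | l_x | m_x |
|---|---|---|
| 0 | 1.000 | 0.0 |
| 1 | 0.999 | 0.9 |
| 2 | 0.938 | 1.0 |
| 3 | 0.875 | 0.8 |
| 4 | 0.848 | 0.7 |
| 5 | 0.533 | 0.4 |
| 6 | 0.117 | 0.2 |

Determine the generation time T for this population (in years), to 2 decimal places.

2.51

lx·mx: 0, 0.8991, 0.938, 0.7, 0.5936, 0.2132, 0.0234 → R0 = 3.3673
x·lx·mx: 0, 0.8991, 1.876, 2.1, 2.3744, 1.066, 0.1404 → Σ = 8.4559
T = 8.4559 / 3.3673 = 2.511181… → 2.51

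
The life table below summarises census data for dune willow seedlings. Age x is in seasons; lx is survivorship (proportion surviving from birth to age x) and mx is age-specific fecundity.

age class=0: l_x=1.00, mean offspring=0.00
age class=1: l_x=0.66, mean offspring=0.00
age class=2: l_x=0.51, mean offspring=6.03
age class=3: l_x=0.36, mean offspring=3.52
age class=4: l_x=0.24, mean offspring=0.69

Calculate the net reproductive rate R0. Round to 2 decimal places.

lx·mx by age: 0, 0, 3.0753, 1.2672, 0.1656
R0 = Σ lx·mx = 4.5081 → 4.51

4.51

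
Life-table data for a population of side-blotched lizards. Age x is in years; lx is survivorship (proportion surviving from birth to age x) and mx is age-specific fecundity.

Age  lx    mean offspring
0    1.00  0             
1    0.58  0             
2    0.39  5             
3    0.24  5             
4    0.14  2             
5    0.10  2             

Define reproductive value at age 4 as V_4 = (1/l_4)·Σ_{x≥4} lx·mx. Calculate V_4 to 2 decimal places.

3.43

lx·mx for x ≥ 4: 0.28, 0.2 → sum = 0.48
V_4 = 0.48 / l_4 = 0.48 / 0.14 = 3.428571… → 3.43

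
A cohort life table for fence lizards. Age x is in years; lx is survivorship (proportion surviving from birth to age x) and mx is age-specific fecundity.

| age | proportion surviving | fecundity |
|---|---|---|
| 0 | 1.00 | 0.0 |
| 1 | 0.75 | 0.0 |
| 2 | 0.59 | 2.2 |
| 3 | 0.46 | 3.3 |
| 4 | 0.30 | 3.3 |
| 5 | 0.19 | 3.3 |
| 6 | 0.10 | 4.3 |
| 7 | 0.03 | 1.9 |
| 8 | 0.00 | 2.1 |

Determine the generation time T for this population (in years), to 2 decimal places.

lx·mx: 0, 0, 1.298, 1.518, 0.99, 0.627, 0.43, 0.057, 0 → R0 = 4.92
x·lx·mx: 0, 0, 2.596, 4.554, 3.96, 3.135, 2.58, 0.399, 0 → Σ = 17.224
T = 17.224 / 4.92 = 3.500813… → 3.50

3.50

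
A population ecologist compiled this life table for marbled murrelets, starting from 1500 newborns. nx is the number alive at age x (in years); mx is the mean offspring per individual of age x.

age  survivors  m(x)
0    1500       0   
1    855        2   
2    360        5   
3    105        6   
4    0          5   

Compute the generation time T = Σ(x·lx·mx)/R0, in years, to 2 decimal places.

1.74

lx = nx/n0 = nx/1500: 1, 0.57, 0.24, 0.07, 0
lx·mx: 0, 1.14, 1.2, 0.42, 0 → R0 = 2.76
x·lx·mx: 0, 1.14, 2.4, 1.26, 0 → Σ = 4.8
T = 4.8 / 2.76 = 1.73913… → 1.74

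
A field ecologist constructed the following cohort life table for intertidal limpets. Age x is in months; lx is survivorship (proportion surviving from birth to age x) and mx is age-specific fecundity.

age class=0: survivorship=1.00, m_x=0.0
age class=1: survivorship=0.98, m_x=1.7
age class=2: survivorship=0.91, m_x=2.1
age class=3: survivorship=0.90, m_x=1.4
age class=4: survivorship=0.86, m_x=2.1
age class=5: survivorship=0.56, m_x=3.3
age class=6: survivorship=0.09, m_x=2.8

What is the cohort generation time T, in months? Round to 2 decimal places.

3.12

lx·mx: 0, 1.666, 1.911, 1.26, 1.806, 1.848, 0.252 → R0 = 8.743
x·lx·mx: 0, 1.666, 3.822, 3.78, 7.224, 9.24, 1.512 → Σ = 27.244
T = 27.244 / 8.743 = 3.116093… → 3.12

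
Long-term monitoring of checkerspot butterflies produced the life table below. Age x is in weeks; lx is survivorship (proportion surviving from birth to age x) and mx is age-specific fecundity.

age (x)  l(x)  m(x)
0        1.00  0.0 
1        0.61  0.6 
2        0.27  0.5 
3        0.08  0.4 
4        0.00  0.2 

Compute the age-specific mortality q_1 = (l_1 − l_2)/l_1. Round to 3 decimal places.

q_1 = (l_1 − l_2) / l_1 = (0.61 − 0.27) / 0.61
     = 0.34 / 0.61 = 0.557377… → 0.557

0.557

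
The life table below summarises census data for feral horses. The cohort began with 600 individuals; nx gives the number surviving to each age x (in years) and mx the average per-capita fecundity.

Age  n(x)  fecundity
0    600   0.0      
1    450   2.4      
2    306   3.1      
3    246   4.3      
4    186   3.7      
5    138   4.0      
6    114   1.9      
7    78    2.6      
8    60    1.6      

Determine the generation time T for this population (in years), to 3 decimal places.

lx = nx/n0 = nx/600: 1, 0.75, 0.51, 0.41, 0.31, 0.23, 0.19, 0.13, 0.1
lx·mx: 0, 1.8, 1.581, 1.763, 1.147, 0.92, 0.361, 0.338, 0.16 → R0 = 8.07
x·lx·mx: 0, 1.8, 3.162, 5.289, 4.588, 4.6, 2.166, 2.366, 1.28 → Σ = 25.251
T = 25.251 / 8.07 = 3.128996… → 3.129

3.129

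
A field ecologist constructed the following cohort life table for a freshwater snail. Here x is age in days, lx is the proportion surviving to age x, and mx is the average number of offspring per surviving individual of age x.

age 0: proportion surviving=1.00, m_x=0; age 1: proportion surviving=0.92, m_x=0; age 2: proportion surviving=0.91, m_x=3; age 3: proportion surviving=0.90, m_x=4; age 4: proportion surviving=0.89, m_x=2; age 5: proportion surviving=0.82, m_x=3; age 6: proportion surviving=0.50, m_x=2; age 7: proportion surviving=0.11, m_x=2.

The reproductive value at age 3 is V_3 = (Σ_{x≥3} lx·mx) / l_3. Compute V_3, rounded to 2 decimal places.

lx·mx for x ≥ 3: 3.6, 1.78, 2.46, 1, 0.22 → sum = 9.06
V_3 = 9.06 / l_3 = 9.06 / 0.9 = 10.066667… → 10.07

10.07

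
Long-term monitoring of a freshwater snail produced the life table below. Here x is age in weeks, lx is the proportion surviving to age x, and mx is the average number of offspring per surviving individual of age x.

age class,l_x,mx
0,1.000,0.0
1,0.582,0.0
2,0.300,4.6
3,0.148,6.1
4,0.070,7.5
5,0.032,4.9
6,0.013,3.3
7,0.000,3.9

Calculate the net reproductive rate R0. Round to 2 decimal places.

lx·mx by age: 0, 0, 1.38, 0.9028, 0.525, 0.1568, 0.0429, 0
R0 = Σ lx·mx = 3.0075 → 3.01

3.01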